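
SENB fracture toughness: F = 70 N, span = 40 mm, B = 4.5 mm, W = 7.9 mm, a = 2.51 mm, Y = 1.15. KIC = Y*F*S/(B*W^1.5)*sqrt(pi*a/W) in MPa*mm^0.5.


KIC = 1.15*70*40/(4.5*7.9^1.5)*sqrt(pi*2.51/7.9) = 32.2

32.2


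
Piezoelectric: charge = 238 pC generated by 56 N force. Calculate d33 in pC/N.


d33 = 238 / 56 = 4.3 pC/N

4.3


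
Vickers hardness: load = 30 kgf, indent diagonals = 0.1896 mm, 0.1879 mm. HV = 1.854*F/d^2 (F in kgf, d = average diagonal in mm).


d_avg = (0.1896+0.1879)/2 = 0.18875 mm
HV = 1.854*30/0.18875^2 = 1561

1561


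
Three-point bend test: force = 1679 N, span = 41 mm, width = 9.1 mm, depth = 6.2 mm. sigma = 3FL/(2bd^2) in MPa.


sigma = 3*1679*41/(2*9.1*6.2^2) = 295.2 MPa

295.2


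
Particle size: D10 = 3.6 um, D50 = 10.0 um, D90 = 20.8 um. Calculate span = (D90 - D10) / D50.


Span = (20.8 - 3.6) / 10.0 = 17.2 / 10.0 = 1.72

1.72


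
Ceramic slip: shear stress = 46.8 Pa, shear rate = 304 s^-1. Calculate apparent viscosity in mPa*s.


eta = tau/gamma * 1000 = 46.8/304 * 1000 = 153.9 mPa*s

153.9


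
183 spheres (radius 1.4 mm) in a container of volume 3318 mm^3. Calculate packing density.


V_sphere = 4/3*pi*1.4^3 = 11.494 mm^3
Total V = 183*11.494 = 2103.402 mm^3
PD = 2103.402 / 3318 = 0.634

0.634


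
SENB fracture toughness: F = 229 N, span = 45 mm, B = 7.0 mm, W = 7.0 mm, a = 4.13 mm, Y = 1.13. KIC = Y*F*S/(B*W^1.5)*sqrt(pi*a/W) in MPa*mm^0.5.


KIC = 1.13*229*45/(7.0*7.0^1.5)*sqrt(pi*4.13/7.0) = 122.29

122.29


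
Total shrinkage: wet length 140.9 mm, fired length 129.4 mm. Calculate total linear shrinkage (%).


TS = (140.9 - 129.4) / 140.9 * 100 = 8.16%

8.16


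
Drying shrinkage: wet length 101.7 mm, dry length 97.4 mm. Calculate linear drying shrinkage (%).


DS = (101.7 - 97.4) / 101.7 * 100 = 4.23%

4.23


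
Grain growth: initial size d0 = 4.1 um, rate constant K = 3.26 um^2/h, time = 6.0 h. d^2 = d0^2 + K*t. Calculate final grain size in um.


d^2 = 4.1^2 + 3.26*6.0 = 36.37
d = sqrt(36.37) = 6.03 um

6.03


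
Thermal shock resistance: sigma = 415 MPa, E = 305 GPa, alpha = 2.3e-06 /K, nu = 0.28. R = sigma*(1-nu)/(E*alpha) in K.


R = 415*(1-0.28)/(305*1000*2.3e-06) = 426 K

426


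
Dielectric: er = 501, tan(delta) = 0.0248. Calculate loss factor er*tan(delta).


Loss = 501 * 0.0248 = 12.425

12.425


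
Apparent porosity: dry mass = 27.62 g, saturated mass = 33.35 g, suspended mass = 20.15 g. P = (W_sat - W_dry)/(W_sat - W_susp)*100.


P = (33.35 - 27.62) / (33.35 - 20.15) * 100 = 5.73 / 13.2 * 100 = 43.4%

43.4


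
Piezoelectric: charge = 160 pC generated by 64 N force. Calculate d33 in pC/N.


d33 = 160 / 64 = 2.5 pC/N

2.5


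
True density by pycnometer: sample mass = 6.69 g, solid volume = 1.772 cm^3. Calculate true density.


TD = 6.69 / 1.772 = 3.775 g/cm^3

3.775


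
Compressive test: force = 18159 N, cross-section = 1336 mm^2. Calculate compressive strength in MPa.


CS = 18159 / 1336 = 13.6 MPa

13.6


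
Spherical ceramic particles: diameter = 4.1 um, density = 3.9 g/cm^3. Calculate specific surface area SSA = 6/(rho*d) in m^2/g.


SSA = 6 / (3.9 * 4.1) = 0.375 m^2/g

0.375


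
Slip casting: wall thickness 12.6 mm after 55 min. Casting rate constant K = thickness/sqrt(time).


K = 12.6 / sqrt(55) = 12.6 / 7.4162 = 1.699 mm/min^0.5

1.699


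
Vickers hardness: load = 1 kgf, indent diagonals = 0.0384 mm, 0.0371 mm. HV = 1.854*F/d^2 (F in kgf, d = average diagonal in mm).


d_avg = (0.0384+0.0371)/2 = 0.03775 mm
HV = 1.854*1/0.03775^2 = 1301

1301


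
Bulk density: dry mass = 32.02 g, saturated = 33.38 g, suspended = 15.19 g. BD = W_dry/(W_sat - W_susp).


BD = 32.02 / (33.38 - 15.19) = 32.02 / 18.19 = 1.76 g/cm^3

1.76


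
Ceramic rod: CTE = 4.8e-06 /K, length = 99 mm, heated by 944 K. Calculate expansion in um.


dL = 4.8e-06 * 99 * 944 * 1000 = 448.589 um

448.589


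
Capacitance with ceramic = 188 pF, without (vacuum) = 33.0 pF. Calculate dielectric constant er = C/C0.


er = 188 / 33.0 = 5.7

5.7


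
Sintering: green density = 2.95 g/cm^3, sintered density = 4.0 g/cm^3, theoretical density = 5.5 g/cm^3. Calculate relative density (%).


Relative = 4.0 / 5.5 * 100 = 72.7%

72.7


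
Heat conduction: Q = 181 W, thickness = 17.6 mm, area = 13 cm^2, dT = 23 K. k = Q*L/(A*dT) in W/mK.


k = 181*17.6/1000/(13/10000*23) = 106.54 W/mK

106.54


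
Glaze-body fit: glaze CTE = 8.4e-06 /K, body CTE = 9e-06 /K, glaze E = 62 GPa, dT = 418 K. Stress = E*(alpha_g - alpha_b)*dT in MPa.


Stress = 62*1000*(8.4e-06 - 9e-06)*418 = -15.5 MPa

-15.5


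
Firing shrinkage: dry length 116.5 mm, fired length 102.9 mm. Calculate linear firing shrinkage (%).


FS = (116.5 - 102.9) / 116.5 * 100 = 11.67%

11.67


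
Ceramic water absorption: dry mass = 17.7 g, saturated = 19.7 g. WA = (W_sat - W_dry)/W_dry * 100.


WA = (19.7 - 17.7) / 17.7 * 100 = 11.3%

11.3


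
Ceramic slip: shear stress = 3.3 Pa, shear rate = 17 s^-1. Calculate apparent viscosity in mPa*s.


eta = tau/gamma * 1000 = 3.3/17 * 1000 = 194.1 mPa*s

194.1


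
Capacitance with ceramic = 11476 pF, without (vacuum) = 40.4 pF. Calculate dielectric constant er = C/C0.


er = 11476 / 40.4 = 284.06

284.06


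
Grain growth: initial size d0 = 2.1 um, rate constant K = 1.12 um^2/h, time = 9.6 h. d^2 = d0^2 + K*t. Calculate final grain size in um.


d^2 = 2.1^2 + 1.12*9.6 = 15.162
d = sqrt(15.162) = 3.89 um

3.89


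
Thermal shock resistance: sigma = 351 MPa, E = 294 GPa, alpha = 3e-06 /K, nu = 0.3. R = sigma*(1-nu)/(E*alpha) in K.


R = 351*(1-0.3)/(294*1000*3e-06) = 279 K

279


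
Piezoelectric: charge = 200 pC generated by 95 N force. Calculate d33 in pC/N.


d33 = 200 / 95 = 2.1 pC/N

2.1


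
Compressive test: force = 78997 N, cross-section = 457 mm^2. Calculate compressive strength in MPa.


CS = 78997 / 457 = 172.9 MPa

172.9


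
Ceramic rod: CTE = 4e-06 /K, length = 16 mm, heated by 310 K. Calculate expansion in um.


dL = 4e-06 * 16 * 310 * 1000 = 19.84 um

19.84


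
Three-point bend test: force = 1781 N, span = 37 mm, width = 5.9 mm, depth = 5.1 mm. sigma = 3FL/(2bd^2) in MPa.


sigma = 3*1781*37/(2*5.9*5.1^2) = 644.1 MPa

644.1


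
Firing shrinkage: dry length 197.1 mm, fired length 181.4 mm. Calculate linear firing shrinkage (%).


FS = (197.1 - 181.4) / 197.1 * 100 = 7.97%

7.97


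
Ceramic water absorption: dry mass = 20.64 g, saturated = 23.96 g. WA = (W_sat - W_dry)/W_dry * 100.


WA = (23.96 - 20.64) / 20.64 * 100 = 16.09%

16.09


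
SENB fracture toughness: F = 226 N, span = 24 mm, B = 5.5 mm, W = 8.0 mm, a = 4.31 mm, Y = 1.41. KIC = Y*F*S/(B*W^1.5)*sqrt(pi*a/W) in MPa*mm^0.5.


KIC = 1.41*226*24/(5.5*8.0^1.5)*sqrt(pi*4.31/8.0) = 79.95

79.95


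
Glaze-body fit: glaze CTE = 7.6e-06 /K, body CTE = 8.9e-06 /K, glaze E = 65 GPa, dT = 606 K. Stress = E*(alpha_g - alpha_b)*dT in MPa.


Stress = 65*1000*(7.6e-06 - 8.9e-06)*606 = -51.2 MPa

-51.2


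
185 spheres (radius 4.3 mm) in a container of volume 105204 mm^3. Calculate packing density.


V_sphere = 4/3*pi*4.3^3 = 333.0381 mm^3
Total V = 185*333.0381 = 61612.0485 mm^3
PD = 61612.0485 / 105204 = 0.586

0.586


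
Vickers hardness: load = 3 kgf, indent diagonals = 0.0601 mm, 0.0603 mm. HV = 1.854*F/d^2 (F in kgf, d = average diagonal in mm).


d_avg = (0.0601+0.0603)/2 = 0.0602 mm
HV = 1.854*3/0.0602^2 = 1535

1535


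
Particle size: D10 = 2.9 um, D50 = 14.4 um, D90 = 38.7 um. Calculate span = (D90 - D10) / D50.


Span = (38.7 - 2.9) / 14.4 = 35.8 / 14.4 = 2.486

2.486


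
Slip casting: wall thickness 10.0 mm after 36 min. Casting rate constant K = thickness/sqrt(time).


K = 10.0 / sqrt(36) = 10.0 / 6.0 = 1.667 mm/min^0.5

1.667


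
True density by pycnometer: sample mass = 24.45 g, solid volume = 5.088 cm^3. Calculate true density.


TD = 24.45 / 5.088 = 4.805 g/cm^3

4.805


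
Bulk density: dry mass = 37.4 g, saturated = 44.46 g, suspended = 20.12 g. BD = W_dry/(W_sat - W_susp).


BD = 37.4 / (44.46 - 20.12) = 37.4 / 24.34 = 1.537 g/cm^3

1.537


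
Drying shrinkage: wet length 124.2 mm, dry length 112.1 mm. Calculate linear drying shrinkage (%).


DS = (124.2 - 112.1) / 124.2 * 100 = 9.74%

9.74


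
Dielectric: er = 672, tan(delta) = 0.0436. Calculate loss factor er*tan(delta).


Loss = 672 * 0.0436 = 29.299

29.299


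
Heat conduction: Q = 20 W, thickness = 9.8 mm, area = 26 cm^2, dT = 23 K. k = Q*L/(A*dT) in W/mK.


k = 20*9.8/1000/(26/10000*23) = 3.28 W/mK

3.28


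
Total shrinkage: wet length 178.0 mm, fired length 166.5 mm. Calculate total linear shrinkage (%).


TS = (178.0 - 166.5) / 178.0 * 100 = 6.46%

6.46


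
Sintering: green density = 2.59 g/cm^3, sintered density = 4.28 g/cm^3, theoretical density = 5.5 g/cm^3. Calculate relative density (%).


Relative = 4.28 / 5.5 * 100 = 77.8%

77.8


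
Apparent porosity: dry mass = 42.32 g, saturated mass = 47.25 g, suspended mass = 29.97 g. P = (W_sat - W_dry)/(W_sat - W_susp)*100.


P = (47.25 - 42.32) / (47.25 - 29.97) * 100 = 4.93 / 17.28 * 100 = 28.5%

28.5


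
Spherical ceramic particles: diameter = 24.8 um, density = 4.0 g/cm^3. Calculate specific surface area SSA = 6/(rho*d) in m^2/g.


SSA = 6 / (4.0 * 24.8) = 0.06 m^2/g

0.06


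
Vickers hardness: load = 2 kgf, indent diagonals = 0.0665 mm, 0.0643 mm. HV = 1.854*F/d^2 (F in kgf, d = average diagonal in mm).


d_avg = (0.0665+0.0643)/2 = 0.0654 mm
HV = 1.854*2/0.0654^2 = 867

867


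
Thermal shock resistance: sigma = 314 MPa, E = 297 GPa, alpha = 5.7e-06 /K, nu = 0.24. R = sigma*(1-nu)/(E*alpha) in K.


R = 314*(1-0.24)/(297*1000*5.7e-06) = 141 K

141


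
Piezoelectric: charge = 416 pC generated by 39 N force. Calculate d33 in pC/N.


d33 = 416 / 39 = 10.7 pC/N

10.7


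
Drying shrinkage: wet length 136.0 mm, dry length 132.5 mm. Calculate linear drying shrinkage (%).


DS = (136.0 - 132.5) / 136.0 * 100 = 2.57%

2.57


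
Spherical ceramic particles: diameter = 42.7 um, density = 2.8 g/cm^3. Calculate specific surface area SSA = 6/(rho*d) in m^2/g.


SSA = 6 / (2.8 * 42.7) = 0.05 m^2/g

0.05


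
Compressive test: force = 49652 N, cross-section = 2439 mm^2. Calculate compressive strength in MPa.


CS = 49652 / 2439 = 20.4 MPa

20.4


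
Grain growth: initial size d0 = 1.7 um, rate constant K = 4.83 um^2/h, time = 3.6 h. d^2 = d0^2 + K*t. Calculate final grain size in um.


d^2 = 1.7^2 + 4.83*3.6 = 20.278
d = sqrt(20.278) = 4.5 um

4.5


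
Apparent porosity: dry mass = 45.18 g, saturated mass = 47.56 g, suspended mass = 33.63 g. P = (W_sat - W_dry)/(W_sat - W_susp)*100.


P = (47.56 - 45.18) / (47.56 - 33.63) * 100 = 2.38 / 13.93 * 100 = 17.1%

17.1


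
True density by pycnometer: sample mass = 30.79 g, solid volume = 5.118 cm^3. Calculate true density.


TD = 30.79 / 5.118 = 6.016 g/cm^3

6.016


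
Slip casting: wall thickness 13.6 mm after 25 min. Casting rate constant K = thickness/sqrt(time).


K = 13.6 / sqrt(25) = 13.6 / 5.0 = 2.72 mm/min^0.5

2.72


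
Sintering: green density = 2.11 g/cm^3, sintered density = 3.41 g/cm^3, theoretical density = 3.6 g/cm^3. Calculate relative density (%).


Relative = 3.41 / 3.6 * 100 = 94.7%

94.7


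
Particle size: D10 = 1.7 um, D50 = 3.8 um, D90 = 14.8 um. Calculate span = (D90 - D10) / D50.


Span = (14.8 - 1.7) / 3.8 = 13.1 / 3.8 = 3.447

3.447


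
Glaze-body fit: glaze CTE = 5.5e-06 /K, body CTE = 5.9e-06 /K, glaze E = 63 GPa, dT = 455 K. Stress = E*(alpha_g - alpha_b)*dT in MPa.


Stress = 63*1000*(5.5e-06 - 5.9e-06)*455 = -11.5 MPa

-11.5


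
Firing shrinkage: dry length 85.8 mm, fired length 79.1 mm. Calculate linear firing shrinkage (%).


FS = (85.8 - 79.1) / 85.8 * 100 = 7.81%

7.81


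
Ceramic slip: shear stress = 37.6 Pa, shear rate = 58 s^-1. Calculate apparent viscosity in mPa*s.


eta = tau/gamma * 1000 = 37.6/58 * 1000 = 648.3 mPa*s

648.3


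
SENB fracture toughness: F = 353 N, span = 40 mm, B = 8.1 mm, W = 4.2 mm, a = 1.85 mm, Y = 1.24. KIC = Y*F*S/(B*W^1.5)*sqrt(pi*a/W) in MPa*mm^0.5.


KIC = 1.24*353*40/(8.1*4.2^1.5)*sqrt(pi*1.85/4.2) = 295.42

295.42


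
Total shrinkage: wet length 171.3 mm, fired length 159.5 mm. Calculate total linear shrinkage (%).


TS = (171.3 - 159.5) / 171.3 * 100 = 6.89%

6.89


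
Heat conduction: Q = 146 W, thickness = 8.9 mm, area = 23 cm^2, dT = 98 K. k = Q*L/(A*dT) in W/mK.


k = 146*8.9/1000/(23/10000*98) = 5.76 W/mK

5.76


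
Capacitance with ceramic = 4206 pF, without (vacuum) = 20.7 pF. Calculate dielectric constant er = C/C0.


er = 4206 / 20.7 = 203.19

203.19


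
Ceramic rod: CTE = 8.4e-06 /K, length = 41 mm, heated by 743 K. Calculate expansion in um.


dL = 8.4e-06 * 41 * 743 * 1000 = 255.889 um

255.889


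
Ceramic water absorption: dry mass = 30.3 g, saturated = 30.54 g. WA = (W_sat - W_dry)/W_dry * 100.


WA = (30.54 - 30.3) / 30.3 * 100 = 0.79%

0.79


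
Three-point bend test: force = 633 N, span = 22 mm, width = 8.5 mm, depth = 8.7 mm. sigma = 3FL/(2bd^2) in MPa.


sigma = 3*633*22/(2*8.5*8.7^2) = 32.5 MPa

32.5


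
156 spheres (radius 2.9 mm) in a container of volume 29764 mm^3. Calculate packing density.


V_sphere = 4/3*pi*2.9^3 = 102.1604 mm^3
Total V = 156*102.1604 = 15937.0224 mm^3
PD = 15937.0224 / 29764 = 0.535

0.535


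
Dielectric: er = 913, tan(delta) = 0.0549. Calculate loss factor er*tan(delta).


Loss = 913 * 0.0549 = 50.124

50.124


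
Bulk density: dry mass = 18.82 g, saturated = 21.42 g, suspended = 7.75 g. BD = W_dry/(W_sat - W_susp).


BD = 18.82 / (21.42 - 7.75) = 18.82 / 13.67 = 1.377 g/cm^3

1.377


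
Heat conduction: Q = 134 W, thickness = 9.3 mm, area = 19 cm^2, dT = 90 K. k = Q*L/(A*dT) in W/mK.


k = 134*9.3/1000/(19/10000*90) = 7.29 W/mK

7.29


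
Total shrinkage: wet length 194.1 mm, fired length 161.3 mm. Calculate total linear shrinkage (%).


TS = (194.1 - 161.3) / 194.1 * 100 = 16.9%

16.9


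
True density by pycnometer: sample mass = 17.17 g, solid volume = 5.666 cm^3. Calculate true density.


TD = 17.17 / 5.666 = 3.03 g/cm^3

3.03


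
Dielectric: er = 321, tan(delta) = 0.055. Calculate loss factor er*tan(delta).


Loss = 321 * 0.055 = 17.655

17.655


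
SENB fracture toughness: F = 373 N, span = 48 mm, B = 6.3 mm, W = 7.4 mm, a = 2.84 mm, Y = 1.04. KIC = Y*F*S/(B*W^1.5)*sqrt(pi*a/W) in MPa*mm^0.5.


KIC = 1.04*373*48/(6.3*7.4^1.5)*sqrt(pi*2.84/7.4) = 161.22

161.22


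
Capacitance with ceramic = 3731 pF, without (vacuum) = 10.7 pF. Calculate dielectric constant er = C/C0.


er = 3731 / 10.7 = 348.69

348.69


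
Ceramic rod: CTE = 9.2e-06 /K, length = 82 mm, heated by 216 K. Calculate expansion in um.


dL = 9.2e-06 * 82 * 216 * 1000 = 162.95 um

162.95


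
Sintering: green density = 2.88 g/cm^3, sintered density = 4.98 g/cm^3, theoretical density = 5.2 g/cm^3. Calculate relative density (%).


Relative = 4.98 / 5.2 * 100 = 95.8%

95.8


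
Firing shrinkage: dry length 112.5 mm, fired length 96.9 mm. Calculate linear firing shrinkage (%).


FS = (112.5 - 96.9) / 112.5 * 100 = 13.87%

13.87


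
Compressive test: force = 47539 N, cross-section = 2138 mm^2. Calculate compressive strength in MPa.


CS = 47539 / 2138 = 22.2 MPa

22.2


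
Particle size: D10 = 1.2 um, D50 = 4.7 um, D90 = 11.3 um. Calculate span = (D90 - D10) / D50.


Span = (11.3 - 1.2) / 4.7 = 10.1 / 4.7 = 2.149

2.149


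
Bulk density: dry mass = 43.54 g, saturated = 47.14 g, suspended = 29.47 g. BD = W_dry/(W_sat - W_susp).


BD = 43.54 / (47.14 - 29.47) = 43.54 / 17.67 = 2.464 g/cm^3

2.464


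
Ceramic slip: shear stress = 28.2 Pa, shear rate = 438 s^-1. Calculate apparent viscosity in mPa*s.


eta = tau/gamma * 1000 = 28.2/438 * 1000 = 64.4 mPa*s

64.4


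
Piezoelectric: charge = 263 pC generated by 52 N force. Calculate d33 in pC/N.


d33 = 263 / 52 = 5.1 pC/N

5.1


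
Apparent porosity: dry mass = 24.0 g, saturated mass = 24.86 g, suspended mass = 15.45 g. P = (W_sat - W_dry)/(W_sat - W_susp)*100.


P = (24.86 - 24.0) / (24.86 - 15.45) * 100 = 0.86 / 9.41 * 100 = 9.1%

9.1


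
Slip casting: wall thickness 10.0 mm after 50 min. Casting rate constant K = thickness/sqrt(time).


K = 10.0 / sqrt(50) = 10.0 / 7.0711 = 1.414 mm/min^0.5

1.414


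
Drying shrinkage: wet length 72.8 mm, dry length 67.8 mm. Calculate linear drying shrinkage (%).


DS = (72.8 - 67.8) / 72.8 * 100 = 6.87%

6.87


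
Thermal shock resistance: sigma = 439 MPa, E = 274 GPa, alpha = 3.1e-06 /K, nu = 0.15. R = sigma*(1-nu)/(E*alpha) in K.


R = 439*(1-0.15)/(274*1000*3.1e-06) = 439 K

439


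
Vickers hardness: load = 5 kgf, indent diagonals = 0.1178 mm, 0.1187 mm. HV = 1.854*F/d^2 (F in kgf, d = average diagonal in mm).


d_avg = (0.1178+0.1187)/2 = 0.11825 mm
HV = 1.854*5/0.11825^2 = 663

663


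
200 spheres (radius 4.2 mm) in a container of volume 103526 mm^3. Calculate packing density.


V_sphere = 4/3*pi*4.2^3 = 310.3391 mm^3
Total V = 200*310.3391 = 62067.82 mm^3
PD = 62067.82 / 103526 = 0.6

0.6


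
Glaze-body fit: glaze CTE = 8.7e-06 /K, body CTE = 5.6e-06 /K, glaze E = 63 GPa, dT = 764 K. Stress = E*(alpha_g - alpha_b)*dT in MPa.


Stress = 63*1000*(8.7e-06 - 5.6e-06)*764 = 149.2 MPa

149.2


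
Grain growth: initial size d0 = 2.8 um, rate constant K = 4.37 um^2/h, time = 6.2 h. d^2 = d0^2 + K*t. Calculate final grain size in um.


d^2 = 2.8^2 + 4.37*6.2 = 34.934
d = sqrt(34.934) = 5.91 um

5.91


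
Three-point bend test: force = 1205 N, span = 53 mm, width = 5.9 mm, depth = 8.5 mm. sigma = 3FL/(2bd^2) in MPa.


sigma = 3*1205*53/(2*5.9*8.5^2) = 224.7 MPa

224.7


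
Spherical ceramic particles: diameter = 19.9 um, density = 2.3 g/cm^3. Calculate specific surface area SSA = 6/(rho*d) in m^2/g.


SSA = 6 / (2.3 * 19.9) = 0.131 m^2/g

0.131


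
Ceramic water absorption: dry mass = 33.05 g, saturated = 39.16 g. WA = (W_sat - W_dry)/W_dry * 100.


WA = (39.16 - 33.05) / 33.05 * 100 = 18.49%

18.49


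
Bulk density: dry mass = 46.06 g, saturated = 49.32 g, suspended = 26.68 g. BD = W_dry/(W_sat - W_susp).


BD = 46.06 / (49.32 - 26.68) = 46.06 / 22.64 = 2.034 g/cm^3

2.034


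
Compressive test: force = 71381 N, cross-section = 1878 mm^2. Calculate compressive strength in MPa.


CS = 71381 / 1878 = 38.0 MPa

38.0


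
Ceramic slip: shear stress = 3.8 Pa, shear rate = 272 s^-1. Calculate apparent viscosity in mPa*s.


eta = tau/gamma * 1000 = 3.8/272 * 1000 = 14.0 mPa*s

14.0


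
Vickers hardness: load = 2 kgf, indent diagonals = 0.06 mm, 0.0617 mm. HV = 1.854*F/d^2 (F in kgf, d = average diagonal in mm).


d_avg = (0.06+0.0617)/2 = 0.06085 mm
HV = 1.854*2/0.06085^2 = 1001

1001


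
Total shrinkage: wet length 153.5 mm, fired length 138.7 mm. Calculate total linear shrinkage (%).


TS = (153.5 - 138.7) / 153.5 * 100 = 9.64%

9.64


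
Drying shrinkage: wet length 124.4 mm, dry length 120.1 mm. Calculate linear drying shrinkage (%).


DS = (124.4 - 120.1) / 124.4 * 100 = 3.46%

3.46


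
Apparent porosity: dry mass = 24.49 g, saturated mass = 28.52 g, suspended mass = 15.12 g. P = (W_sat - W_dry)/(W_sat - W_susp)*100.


P = (28.52 - 24.49) / (28.52 - 15.12) * 100 = 4.03 / 13.4 * 100 = 30.1%

30.1


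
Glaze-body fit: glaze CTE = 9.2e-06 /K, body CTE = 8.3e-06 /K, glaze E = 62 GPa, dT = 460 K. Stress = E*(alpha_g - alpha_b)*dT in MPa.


Stress = 62*1000*(9.2e-06 - 8.3e-06)*460 = 25.7 MPa

25.7


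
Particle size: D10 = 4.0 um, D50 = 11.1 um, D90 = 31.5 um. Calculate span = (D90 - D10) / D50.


Span = (31.5 - 4.0) / 11.1 = 27.5 / 11.1 = 2.477

2.477


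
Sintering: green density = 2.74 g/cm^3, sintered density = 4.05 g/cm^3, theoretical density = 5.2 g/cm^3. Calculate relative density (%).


Relative = 4.05 / 5.2 * 100 = 77.9%

77.9


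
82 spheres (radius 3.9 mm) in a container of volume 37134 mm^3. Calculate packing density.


V_sphere = 4/3*pi*3.9^3 = 248.4748 mm^3
Total V = 82*248.4748 = 20374.9336 mm^3
PD = 20374.9336 / 37134 = 0.549

0.549


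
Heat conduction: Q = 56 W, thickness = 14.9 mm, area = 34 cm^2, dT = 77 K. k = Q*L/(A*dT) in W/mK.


k = 56*14.9/1000/(34/10000*77) = 3.19 W/mK

3.19


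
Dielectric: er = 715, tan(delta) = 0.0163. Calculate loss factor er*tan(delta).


Loss = 715 * 0.0163 = 11.655

11.655


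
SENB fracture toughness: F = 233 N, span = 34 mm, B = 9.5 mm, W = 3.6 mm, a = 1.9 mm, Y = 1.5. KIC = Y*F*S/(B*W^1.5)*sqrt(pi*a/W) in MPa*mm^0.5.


KIC = 1.5*233*34/(9.5*3.6^1.5)*sqrt(pi*1.9/3.6) = 235.8

235.8


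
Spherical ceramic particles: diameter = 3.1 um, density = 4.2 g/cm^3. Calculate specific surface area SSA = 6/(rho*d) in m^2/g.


SSA = 6 / (4.2 * 3.1) = 0.461 m^2/g

0.461


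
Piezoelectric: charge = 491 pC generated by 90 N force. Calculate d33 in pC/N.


d33 = 491 / 90 = 5.5 pC/N

5.5


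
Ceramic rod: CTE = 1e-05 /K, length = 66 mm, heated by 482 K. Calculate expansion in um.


dL = 1e-05 * 66 * 482 * 1000 = 318.12 um

318.12


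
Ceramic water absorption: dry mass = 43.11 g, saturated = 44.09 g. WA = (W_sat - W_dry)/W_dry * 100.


WA = (44.09 - 43.11) / 43.11 * 100 = 2.27%

2.27


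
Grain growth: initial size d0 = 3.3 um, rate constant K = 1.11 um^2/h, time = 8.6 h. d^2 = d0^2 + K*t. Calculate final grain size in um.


d^2 = 3.3^2 + 1.11*8.6 = 20.436
d = sqrt(20.436) = 4.52 um

4.52


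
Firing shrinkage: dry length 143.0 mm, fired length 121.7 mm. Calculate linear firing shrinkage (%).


FS = (143.0 - 121.7) / 143.0 * 100 = 14.9%

14.9


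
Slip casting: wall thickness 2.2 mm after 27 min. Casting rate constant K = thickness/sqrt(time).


K = 2.2 / sqrt(27) = 2.2 / 5.1962 = 0.423 mm/min^0.5

0.423


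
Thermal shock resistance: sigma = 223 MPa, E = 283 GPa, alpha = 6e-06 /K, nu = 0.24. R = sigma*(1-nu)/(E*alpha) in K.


R = 223*(1-0.24)/(283*1000*6e-06) = 100 K

100


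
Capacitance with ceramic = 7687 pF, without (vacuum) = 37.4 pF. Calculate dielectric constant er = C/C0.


er = 7687 / 37.4 = 205.53

205.53


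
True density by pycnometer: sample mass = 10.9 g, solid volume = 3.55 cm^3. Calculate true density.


TD = 10.9 / 3.55 = 3.07 g/cm^3

3.07


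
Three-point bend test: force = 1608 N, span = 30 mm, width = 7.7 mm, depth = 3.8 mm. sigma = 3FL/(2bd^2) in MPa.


sigma = 3*1608*30/(2*7.7*3.8^2) = 650.8 MPa

650.8


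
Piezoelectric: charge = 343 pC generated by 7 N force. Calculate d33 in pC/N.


d33 = 343 / 7 = 49.0 pC/N

49.0


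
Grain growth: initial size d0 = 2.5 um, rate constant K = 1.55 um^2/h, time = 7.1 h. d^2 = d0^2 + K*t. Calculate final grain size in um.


d^2 = 2.5^2 + 1.55*7.1 = 17.255
d = sqrt(17.255) = 4.15 um

4.15


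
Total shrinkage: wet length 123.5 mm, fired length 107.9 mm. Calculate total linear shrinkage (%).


TS = (123.5 - 107.9) / 123.5 * 100 = 12.63%

12.63


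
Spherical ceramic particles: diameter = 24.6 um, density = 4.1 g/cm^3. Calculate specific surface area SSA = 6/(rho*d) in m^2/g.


SSA = 6 / (4.1 * 24.6) = 0.059 m^2/g

0.059


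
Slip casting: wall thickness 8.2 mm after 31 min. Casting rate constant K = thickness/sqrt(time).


K = 8.2 / sqrt(31) = 8.2 / 5.5678 = 1.473 mm/min^0.5

1.473


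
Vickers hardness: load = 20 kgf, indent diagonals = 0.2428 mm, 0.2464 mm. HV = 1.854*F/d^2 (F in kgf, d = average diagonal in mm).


d_avg = (0.2428+0.2464)/2 = 0.2446 mm
HV = 1.854*20/0.2446^2 = 620

620


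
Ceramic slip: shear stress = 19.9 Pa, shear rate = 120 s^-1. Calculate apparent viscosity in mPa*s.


eta = tau/gamma * 1000 = 19.9/120 * 1000 = 165.8 mPa*s

165.8


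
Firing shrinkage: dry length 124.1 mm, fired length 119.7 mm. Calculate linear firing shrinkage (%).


FS = (124.1 - 119.7) / 124.1 * 100 = 3.55%

3.55


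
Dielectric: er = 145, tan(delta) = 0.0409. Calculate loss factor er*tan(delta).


Loss = 145 * 0.0409 = 5.931

5.931


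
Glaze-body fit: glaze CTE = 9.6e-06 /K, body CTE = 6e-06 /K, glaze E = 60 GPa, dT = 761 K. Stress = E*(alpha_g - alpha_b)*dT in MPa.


Stress = 60*1000*(9.6e-06 - 6e-06)*761 = 164.4 MPa

164.4


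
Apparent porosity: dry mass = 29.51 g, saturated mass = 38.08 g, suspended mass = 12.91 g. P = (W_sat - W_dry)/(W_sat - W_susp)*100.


P = (38.08 - 29.51) / (38.08 - 12.91) * 100 = 8.57 / 25.17 * 100 = 34.0%

34.0


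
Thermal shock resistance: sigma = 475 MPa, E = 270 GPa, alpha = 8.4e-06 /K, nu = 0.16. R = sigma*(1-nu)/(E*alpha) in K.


R = 475*(1-0.16)/(270*1000*8.4e-06) = 176 K

176


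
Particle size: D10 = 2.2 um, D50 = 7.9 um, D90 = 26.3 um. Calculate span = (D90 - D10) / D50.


Span = (26.3 - 2.2) / 7.9 = 24.1 / 7.9 = 3.051

3.051


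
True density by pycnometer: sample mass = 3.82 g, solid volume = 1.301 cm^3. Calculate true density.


TD = 3.82 / 1.301 = 2.936 g/cm^3

2.936


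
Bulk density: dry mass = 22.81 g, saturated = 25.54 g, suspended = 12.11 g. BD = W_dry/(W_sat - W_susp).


BD = 22.81 / (25.54 - 12.11) = 22.81 / 13.43 = 1.698 g/cm^3

1.698


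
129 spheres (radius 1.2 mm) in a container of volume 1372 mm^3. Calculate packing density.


V_sphere = 4/3*pi*1.2^3 = 7.2382 mm^3
Total V = 129*7.2382 = 933.7278 mm^3
PD = 933.7278 / 1372 = 0.681

0.681


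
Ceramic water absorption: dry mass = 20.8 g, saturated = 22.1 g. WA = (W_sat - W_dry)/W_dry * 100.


WA = (22.1 - 20.8) / 20.8 * 100 = 6.25%

6.25


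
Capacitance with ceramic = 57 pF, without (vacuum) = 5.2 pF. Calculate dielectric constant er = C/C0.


er = 57 / 5.2 = 10.96

10.96


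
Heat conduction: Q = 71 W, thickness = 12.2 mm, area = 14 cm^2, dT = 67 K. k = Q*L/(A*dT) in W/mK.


k = 71*12.2/1000/(14/10000*67) = 9.23 W/mK

9.23


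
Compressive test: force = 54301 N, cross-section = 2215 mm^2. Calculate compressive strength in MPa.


CS = 54301 / 2215 = 24.5 MPa

24.5


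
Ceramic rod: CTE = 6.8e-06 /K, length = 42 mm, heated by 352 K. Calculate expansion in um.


dL = 6.8e-06 * 42 * 352 * 1000 = 100.531 um

100.531


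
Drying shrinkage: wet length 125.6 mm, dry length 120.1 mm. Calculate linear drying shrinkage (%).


DS = (125.6 - 120.1) / 125.6 * 100 = 4.38%

4.38


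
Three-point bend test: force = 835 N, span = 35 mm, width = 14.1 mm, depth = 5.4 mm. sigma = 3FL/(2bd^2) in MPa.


sigma = 3*835*35/(2*14.1*5.4^2) = 106.6 MPa

106.6


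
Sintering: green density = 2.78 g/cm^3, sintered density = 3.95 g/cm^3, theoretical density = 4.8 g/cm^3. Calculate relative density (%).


Relative = 3.95 / 4.8 * 100 = 82.3%

82.3


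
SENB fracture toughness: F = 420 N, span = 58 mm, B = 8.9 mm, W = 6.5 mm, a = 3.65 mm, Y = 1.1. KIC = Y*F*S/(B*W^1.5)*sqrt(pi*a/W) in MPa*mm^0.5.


KIC = 1.1*420*58/(8.9*6.5^1.5)*sqrt(pi*3.65/6.5) = 241.31

241.31


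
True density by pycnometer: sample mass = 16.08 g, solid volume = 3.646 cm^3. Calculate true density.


TD = 16.08 / 3.646 = 4.41 g/cm^3

4.41


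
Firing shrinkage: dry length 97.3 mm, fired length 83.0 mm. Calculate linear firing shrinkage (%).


FS = (97.3 - 83.0) / 97.3 * 100 = 14.7%

14.7


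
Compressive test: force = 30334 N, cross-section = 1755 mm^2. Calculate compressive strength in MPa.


CS = 30334 / 1755 = 17.3 MPa

17.3


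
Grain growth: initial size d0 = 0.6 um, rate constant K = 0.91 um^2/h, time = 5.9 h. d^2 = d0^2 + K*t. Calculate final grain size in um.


d^2 = 0.6^2 + 0.91*5.9 = 5.729
d = sqrt(5.729) = 2.39 um

2.39


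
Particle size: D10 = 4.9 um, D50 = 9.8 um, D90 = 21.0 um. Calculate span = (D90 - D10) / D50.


Span = (21.0 - 4.9) / 9.8 = 16.1 / 9.8 = 1.643

1.643


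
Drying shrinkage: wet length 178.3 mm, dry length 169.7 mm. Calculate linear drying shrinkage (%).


DS = (178.3 - 169.7) / 178.3 * 100 = 4.82%

4.82


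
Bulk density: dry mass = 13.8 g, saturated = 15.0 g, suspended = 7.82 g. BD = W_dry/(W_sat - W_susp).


BD = 13.8 / (15.0 - 7.82) = 13.8 / 7.18 = 1.922 g/cm^3

1.922


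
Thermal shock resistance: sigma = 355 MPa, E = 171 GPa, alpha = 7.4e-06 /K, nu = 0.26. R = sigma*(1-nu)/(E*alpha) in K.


R = 355*(1-0.26)/(171*1000*7.4e-06) = 208 K

208


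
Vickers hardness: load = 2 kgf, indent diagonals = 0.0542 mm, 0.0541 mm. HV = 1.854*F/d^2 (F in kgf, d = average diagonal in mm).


d_avg = (0.0542+0.0541)/2 = 0.05415 mm
HV = 1.854*2/0.05415^2 = 1265

1265


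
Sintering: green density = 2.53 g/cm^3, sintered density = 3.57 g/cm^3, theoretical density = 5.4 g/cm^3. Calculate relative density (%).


Relative = 3.57 / 5.4 * 100 = 66.1%

66.1


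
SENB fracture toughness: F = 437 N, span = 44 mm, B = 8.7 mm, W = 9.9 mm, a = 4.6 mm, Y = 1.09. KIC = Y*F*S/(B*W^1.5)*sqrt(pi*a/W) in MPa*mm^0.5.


KIC = 1.09*437*44/(8.7*9.9^1.5)*sqrt(pi*4.6/9.9) = 93.44

93.44


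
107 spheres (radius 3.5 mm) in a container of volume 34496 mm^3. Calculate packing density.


V_sphere = 4/3*pi*3.5^3 = 179.5944 mm^3
Total V = 107*179.5944 = 19216.6008 mm^3
PD = 19216.6008 / 34496 = 0.557

0.557


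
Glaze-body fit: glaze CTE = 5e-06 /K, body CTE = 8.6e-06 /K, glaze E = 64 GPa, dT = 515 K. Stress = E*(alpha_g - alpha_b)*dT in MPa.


Stress = 64*1000*(5e-06 - 8.6e-06)*515 = -118.7 MPa

-118.7


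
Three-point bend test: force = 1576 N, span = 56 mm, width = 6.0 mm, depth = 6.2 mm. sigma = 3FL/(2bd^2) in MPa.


sigma = 3*1576*56/(2*6.0*6.2^2) = 574.0 MPa

574.0


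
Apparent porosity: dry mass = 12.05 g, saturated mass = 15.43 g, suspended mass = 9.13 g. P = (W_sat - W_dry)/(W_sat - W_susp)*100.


P = (15.43 - 12.05) / (15.43 - 9.13) * 100 = 3.38 / 6.3 * 100 = 53.7%

53.7


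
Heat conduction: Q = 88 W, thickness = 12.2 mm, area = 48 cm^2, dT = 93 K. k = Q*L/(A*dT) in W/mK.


k = 88*12.2/1000/(48/10000*93) = 2.41 W/mK

2.41


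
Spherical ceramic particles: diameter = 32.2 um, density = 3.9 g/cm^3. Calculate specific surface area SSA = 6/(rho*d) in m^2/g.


SSA = 6 / (3.9 * 32.2) = 0.048 m^2/g

0.048


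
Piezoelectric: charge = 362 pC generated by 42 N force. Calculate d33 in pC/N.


d33 = 362 / 42 = 8.6 pC/N

8.6


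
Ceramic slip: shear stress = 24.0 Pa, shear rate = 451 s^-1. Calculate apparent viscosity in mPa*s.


eta = tau/gamma * 1000 = 24.0/451 * 1000 = 53.2 mPa*s

53.2


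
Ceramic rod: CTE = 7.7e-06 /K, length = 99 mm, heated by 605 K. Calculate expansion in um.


dL = 7.7e-06 * 99 * 605 * 1000 = 461.192 um

461.192


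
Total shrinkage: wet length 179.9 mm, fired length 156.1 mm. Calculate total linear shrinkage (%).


TS = (179.9 - 156.1) / 179.9 * 100 = 13.23%

13.23


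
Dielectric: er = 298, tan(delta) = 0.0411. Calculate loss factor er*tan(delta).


Loss = 298 * 0.0411 = 12.248

12.248


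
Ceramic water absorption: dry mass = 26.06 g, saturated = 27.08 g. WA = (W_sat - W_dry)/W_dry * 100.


WA = (27.08 - 26.06) / 26.06 * 100 = 3.91%

3.91


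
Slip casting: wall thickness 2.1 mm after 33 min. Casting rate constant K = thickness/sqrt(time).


K = 2.1 / sqrt(33) = 2.1 / 5.7446 = 0.366 mm/min^0.5

0.366


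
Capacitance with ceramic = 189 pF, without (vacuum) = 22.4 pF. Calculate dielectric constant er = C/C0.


er = 189 / 22.4 = 8.44

8.44


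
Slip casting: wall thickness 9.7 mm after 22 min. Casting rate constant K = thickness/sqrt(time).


K = 9.7 / sqrt(22) = 9.7 / 4.6904 = 2.068 mm/min^0.5

2.068


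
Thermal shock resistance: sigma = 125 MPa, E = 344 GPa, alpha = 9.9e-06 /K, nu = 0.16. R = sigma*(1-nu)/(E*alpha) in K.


R = 125*(1-0.16)/(344*1000*9.9e-06) = 31 K

31


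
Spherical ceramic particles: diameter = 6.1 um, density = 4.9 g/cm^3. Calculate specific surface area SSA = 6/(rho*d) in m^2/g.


SSA = 6 / (4.9 * 6.1) = 0.201 m^2/g

0.201


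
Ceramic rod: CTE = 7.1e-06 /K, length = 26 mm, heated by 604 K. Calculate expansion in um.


dL = 7.1e-06 * 26 * 604 * 1000 = 111.498 um

111.498


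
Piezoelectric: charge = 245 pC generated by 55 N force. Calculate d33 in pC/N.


d33 = 245 / 55 = 4.5 pC/N

4.5


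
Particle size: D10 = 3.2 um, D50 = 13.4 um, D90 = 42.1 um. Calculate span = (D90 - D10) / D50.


Span = (42.1 - 3.2) / 13.4 = 38.9 / 13.4 = 2.903

2.903


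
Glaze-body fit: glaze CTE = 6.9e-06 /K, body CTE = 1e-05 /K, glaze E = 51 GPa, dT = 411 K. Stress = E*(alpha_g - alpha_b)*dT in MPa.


Stress = 51*1000*(6.9e-06 - 1e-05)*411 = -65.0 MPa

-65.0


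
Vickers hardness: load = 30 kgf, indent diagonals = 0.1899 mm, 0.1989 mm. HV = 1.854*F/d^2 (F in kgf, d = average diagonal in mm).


d_avg = (0.1899+0.1989)/2 = 0.1944 mm
HV = 1.854*30/0.1944^2 = 1472

1472


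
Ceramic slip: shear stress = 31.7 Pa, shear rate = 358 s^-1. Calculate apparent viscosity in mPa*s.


eta = tau/gamma * 1000 = 31.7/358 * 1000 = 88.5 mPa*s

88.5


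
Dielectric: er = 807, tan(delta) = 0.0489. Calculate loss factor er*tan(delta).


Loss = 807 * 0.0489 = 39.462

39.462


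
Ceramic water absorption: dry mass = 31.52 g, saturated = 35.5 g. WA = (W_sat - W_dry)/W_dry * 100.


WA = (35.5 - 31.52) / 31.52 * 100 = 12.63%

12.63


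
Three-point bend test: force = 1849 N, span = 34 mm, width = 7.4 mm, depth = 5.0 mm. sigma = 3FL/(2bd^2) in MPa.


sigma = 3*1849*34/(2*7.4*5.0^2) = 509.7 MPa

509.7


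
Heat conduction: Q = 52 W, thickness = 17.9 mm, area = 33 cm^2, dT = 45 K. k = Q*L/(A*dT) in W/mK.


k = 52*17.9/1000/(33/10000*45) = 6.27 W/mK

6.27


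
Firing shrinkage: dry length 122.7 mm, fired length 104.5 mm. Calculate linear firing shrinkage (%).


FS = (122.7 - 104.5) / 122.7 * 100 = 14.83%

14.83


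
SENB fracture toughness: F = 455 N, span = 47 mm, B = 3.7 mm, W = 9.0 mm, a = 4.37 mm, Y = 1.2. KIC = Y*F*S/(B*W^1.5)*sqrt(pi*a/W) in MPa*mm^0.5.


KIC = 1.2*455*47/(3.7*9.0^1.5)*sqrt(pi*4.37/9.0) = 317.26

317.26


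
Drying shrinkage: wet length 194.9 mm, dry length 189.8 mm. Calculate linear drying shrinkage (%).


DS = (194.9 - 189.8) / 194.9 * 100 = 2.62%

2.62


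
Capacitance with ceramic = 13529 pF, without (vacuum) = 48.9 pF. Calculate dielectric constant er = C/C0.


er = 13529 / 48.9 = 276.67

276.67


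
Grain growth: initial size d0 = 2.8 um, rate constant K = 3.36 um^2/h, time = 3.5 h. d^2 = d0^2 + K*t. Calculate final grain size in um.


d^2 = 2.8^2 + 3.36*3.5 = 19.6
d = sqrt(19.6) = 4.43 um

4.43


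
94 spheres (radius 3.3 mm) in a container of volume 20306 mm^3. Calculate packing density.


V_sphere = 4/3*pi*3.3^3 = 150.5326 mm^3
Total V = 94*150.5326 = 14150.0644 mm^3
PD = 14150.0644 / 20306 = 0.697

0.697


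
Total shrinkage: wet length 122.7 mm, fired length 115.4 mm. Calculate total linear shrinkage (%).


TS = (122.7 - 115.4) / 122.7 * 100 = 5.95%

5.95


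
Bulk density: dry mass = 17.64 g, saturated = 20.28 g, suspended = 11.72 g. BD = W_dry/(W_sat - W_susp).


BD = 17.64 / (20.28 - 11.72) = 17.64 / 8.56 = 2.061 g/cm^3

2.061


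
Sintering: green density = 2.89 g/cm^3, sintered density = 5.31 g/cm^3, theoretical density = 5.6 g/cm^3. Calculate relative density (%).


Relative = 5.31 / 5.6 * 100 = 94.8%

94.8


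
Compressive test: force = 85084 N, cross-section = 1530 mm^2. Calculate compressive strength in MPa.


CS = 85084 / 1530 = 55.6 MPa

55.6


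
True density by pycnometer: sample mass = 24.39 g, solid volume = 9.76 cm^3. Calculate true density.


TD = 24.39 / 9.76 = 2.499 g/cm^3

2.499


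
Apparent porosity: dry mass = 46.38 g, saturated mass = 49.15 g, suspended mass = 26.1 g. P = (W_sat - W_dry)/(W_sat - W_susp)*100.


P = (49.15 - 46.38) / (49.15 - 26.1) * 100 = 2.77 / 23.05 * 100 = 12.0%

12.0


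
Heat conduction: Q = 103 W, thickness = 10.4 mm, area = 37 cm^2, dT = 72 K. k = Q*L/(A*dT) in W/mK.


k = 103*10.4/1000/(37/10000*72) = 4.02 W/mK

4.02


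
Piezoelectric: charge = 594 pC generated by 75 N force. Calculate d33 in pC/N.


d33 = 594 / 75 = 7.9 pC/N

7.9


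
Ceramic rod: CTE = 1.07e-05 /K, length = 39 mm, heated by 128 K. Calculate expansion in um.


dL = 1.07e-05 * 39 * 128 * 1000 = 53.414 um

53.414


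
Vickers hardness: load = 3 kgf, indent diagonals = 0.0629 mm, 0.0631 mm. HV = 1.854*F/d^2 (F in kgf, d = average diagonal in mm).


d_avg = (0.0629+0.0631)/2 = 0.063 mm
HV = 1.854*3/0.063^2 = 1401

1401


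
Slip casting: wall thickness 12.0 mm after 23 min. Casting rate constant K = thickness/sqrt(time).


K = 12.0 / sqrt(23) = 12.0 / 4.7958 = 2.502 mm/min^0.5

2.502


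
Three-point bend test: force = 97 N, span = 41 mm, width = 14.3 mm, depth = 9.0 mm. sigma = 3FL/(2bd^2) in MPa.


sigma = 3*97*41/(2*14.3*9.0^2) = 5.2 MPa

5.2


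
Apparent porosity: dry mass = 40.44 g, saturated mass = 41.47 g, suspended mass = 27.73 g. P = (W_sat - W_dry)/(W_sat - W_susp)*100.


P = (41.47 - 40.44) / (41.47 - 27.73) * 100 = 1.03 / 13.74 * 100 = 7.5%

7.5


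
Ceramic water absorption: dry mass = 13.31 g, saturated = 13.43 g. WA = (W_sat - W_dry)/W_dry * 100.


WA = (13.43 - 13.31) / 13.31 * 100 = 0.9%

0.9


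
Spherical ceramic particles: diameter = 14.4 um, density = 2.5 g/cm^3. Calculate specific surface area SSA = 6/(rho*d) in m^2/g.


SSA = 6 / (2.5 * 14.4) = 0.167 m^2/g

0.167


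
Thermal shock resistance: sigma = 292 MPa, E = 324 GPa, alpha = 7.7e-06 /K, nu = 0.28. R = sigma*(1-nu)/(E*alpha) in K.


R = 292*(1-0.28)/(324*1000*7.7e-06) = 84 K

84


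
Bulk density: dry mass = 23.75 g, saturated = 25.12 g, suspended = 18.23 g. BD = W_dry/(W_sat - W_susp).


BD = 23.75 / (25.12 - 18.23) = 23.75 / 6.89 = 3.447 g/cm^3

3.447


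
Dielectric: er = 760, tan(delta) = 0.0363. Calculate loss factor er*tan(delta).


Loss = 760 * 0.0363 = 27.588

27.588


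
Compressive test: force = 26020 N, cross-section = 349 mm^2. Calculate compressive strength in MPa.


CS = 26020 / 349 = 74.6 MPa

74.6


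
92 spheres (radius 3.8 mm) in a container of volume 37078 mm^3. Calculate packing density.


V_sphere = 4/3*pi*3.8^3 = 229.8473 mm^3
Total V = 92*229.8473 = 21145.9516 mm^3
PD = 21145.9516 / 37078 = 0.57

0.57


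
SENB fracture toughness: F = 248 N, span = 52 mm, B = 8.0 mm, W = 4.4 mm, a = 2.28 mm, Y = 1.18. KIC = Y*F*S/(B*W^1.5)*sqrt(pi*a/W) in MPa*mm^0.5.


KIC = 1.18*248*52/(8.0*4.4^1.5)*sqrt(pi*2.28/4.4) = 262.96

262.96


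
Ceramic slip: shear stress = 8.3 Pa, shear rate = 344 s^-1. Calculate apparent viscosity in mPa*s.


eta = tau/gamma * 1000 = 8.3/344 * 1000 = 24.1 mPa*s

24.1


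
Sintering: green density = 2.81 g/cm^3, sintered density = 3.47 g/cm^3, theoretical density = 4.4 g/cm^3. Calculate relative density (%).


Relative = 3.47 / 4.4 * 100 = 78.9%

78.9


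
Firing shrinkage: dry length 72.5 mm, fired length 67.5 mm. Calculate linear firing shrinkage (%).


FS = (72.5 - 67.5) / 72.5 * 100 = 6.9%

6.9


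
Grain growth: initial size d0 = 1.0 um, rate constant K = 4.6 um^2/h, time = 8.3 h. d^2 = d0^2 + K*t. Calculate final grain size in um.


d^2 = 1.0^2 + 4.6*8.3 = 39.18
d = sqrt(39.18) = 6.26 um

6.26


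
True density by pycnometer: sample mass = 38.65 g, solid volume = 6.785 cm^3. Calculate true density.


TD = 38.65 / 6.785 = 5.696 g/cm^3

5.696


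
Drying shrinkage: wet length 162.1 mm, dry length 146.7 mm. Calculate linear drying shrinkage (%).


DS = (162.1 - 146.7) / 162.1 * 100 = 9.5%

9.5
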